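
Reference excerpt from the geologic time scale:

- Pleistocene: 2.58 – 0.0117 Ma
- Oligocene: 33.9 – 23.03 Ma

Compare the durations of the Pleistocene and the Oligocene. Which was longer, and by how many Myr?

Pleistocene: 2.58 − 0.0117 = 2.5683 Myr.
Oligocene: 33.9 − 23.03 = 10.87 Myr.
Difference: 10.87 − 2.5683 = 8.3017 Myr, so the Oligocene was longer.

Oligocene, by 8.3017 million years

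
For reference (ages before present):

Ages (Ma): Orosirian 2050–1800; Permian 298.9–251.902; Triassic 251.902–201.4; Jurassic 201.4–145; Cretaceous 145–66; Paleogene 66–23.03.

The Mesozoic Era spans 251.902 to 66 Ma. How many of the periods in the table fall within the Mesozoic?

3

Periods inside 251.902–66 Ma: Triassic, Jurassic, Cretaceous — 3 in total.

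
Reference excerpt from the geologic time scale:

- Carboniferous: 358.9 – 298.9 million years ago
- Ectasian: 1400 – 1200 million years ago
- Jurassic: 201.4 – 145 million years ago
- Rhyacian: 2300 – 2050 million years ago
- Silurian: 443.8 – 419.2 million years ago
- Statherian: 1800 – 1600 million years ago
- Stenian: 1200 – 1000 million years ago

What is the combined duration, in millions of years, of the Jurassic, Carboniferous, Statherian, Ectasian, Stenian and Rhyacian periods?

Each duration: Jurassic = 56.4; Carboniferous = 60; Statherian = 200; Ectasian = 200; Stenian = 200; Rhyacian = 250.
Sum: 56.4 + 60 + 200 + 200 + 200 + 250 = 966.4 Myr.

966.4 million years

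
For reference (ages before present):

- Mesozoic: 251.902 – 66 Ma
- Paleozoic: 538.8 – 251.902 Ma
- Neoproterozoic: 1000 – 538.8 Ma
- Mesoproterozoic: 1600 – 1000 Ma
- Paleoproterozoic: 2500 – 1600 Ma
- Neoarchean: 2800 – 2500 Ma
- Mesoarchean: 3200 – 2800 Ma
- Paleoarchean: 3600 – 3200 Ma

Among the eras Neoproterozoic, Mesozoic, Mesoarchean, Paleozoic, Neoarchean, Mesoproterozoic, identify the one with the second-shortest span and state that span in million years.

Paleozoic, 286.898 million years

Start − end for each: Neoproterozoic 1000 − 538.8 = 461.2; Mesozoic 251.902 − 66 = 185.902; Mesoarchean 3200 − 2800 = 400; Paleozoic 538.8 − 251.902 = 286.898; Neoarchean 2800 − 2500 = 300; Mesoproterozoic 1600 − 1000 = 600.
Ranking these from shortest: Mesozoic < Paleozoic < Neoarchean < Mesoarchean < Neoproterozoic < Mesoproterozoic.
Position 2 in that ranking is Paleozoic, which lasted 286.898 Myr.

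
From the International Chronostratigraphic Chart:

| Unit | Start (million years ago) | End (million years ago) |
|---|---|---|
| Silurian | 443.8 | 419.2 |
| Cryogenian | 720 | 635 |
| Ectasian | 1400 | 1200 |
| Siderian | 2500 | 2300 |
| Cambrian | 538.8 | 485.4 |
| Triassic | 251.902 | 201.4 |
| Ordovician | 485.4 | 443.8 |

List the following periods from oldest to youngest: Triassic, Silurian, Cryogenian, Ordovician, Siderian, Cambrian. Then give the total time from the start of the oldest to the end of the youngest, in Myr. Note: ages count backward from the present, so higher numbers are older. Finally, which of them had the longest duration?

Start ages (Ma): Siderian 2500, Cryogenian 720, Cambrian 538.8, Ordovician 485.4, Silurian 443.8, Triassic 251.902.
Ordered oldest to youngest: Siderian, Cryogenian, Cambrian, Ordovician, Silurian, Triassic.
Span = 2500 − 201.4 = 2298.6 Myr.
Durations: Triassic 50.502, Silurian 24.6, Cambrian 53.4, Siderian 200, Cryogenian 85, Ordovician 41.6 → longest is Siderian (200 Myr).

Siderian → Cryogenian → Cambrian → Ordovician → Silurian → Triassic; total span 2298.6 Myr; longest is Siderian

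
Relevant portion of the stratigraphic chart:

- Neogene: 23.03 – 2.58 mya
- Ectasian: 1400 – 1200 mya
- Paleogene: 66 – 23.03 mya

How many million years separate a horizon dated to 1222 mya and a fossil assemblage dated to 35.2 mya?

1186.8 million years

1222 − 35.2 = 1186.8 million years.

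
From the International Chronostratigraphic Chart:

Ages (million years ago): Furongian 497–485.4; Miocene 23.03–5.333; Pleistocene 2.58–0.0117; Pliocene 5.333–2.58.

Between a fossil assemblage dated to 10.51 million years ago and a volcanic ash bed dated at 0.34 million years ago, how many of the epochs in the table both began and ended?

1

The older date is 10.51 Ma and the younger is 0.34 Ma.
Epochs with start < 10.51 and end > 0.34 Ma: Pliocene (5.333–2.58).
That is 1 complete epoch.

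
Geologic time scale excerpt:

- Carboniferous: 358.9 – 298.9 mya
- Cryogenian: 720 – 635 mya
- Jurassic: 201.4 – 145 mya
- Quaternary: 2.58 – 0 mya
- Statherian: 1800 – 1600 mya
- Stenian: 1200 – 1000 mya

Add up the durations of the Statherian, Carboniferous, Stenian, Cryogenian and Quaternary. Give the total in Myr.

Duration is start − end for each: (1800 − 1600) + (358.9 − 298.9) + (1200 − 1000) + (720 − 635) + (2.58 − 0).
That is 200 + 60 + 200 + 85 + 2.58, which totals 547.58 million years.

547.58 million years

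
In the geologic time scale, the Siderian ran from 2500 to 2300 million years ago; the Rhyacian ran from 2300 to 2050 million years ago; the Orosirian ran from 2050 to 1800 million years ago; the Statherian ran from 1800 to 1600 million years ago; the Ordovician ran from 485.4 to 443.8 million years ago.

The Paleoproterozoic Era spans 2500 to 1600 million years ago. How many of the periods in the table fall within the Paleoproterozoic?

Periods inside 2500–1600 Ma: Siderian, Rhyacian, Orosirian, Statherian — 4 in total.

4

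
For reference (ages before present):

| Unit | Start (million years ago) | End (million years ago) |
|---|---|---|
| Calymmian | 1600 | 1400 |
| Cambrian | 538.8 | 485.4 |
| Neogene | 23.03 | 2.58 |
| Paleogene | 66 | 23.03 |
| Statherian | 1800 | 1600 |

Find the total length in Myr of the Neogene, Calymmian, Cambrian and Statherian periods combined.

Each duration: Neogene = 20.45; Calymmian = 200; Cambrian = 53.4; Statherian = 200.
Sum: 20.45 + 200 + 53.4 + 200 = 473.85 Myr.

473.85 million years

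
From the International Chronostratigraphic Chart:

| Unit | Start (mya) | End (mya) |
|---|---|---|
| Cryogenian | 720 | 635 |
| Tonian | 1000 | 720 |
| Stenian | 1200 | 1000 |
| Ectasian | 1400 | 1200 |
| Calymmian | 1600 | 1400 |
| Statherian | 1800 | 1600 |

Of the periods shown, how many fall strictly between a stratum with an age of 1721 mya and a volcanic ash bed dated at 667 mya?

The older date is 1721 Ma and the younger is 667 Ma.
Periods with start < 1721 and end > 667 Ma: Calymmian (1600–1400), Ectasian (1400–1200), Stenian (1200–1000), Tonian (1000–720).
That is 4 complete periods.

4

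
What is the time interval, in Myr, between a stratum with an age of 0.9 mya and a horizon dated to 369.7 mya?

369.7 − 0.9 = 368.8 million years.

368.8 million years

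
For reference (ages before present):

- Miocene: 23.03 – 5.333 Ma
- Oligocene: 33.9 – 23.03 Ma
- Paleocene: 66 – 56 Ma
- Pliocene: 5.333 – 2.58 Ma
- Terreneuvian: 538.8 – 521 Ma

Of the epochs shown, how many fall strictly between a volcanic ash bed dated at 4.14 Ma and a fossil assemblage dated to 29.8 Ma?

1

29.8 Ma sits inside the Oligocene (33.9–23.03) and 4.14 Ma inside the Pliocene (5.333–2.58); neither of those is wholly between the two dates.
The listed epochs lying completely between them are Miocene — 1 in all.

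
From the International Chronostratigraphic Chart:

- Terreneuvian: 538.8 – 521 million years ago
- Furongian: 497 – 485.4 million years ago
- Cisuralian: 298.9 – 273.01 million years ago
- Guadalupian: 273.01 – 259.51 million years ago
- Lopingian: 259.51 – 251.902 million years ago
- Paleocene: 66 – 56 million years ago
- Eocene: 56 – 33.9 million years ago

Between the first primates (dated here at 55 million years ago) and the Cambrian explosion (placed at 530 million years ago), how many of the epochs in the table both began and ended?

5

The older date is 530 Ma and the younger is 55 Ma.
Epochs with start < 530 and end > 55 Ma: Furongian (497–485.4), Cisuralian (298.9–273.01), Guadalupian (273.01–259.51), Lopingian (259.51–251.902), Paleocene (66–56).
That is 5 complete epochs.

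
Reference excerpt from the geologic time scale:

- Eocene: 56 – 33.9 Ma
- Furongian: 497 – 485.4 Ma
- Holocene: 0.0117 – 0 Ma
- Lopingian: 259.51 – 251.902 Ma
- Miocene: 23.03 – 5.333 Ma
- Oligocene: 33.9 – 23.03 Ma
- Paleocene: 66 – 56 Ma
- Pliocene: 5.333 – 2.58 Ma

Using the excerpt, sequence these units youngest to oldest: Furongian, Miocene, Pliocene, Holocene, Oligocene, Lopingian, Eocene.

The oldest of these is Furongian (starts 497 Ma) and the youngest is Holocene (ends 0 Ma).
In between, by decreasing start age: Lopingian (259.51), Eocene (56), Oligocene (33.9), Miocene (23.03), Pliocene (5.333).
Listing youngest first means reversing that sequence.

Holocene, Pliocene, Miocene, Oligocene, Eocene, Lopingian, Furongian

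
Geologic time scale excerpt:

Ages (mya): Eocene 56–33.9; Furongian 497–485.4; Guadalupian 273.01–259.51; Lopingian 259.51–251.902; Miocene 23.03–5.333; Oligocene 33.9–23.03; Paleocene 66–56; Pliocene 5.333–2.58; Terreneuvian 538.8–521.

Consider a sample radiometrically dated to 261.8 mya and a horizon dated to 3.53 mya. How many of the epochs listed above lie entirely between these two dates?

The older date is 261.8 Ma and the younger is 3.53 Ma.
Epochs with start < 261.8 and end > 3.53 Ma: Lopingian (259.51–251.902), Paleocene (66–56), Eocene (56–33.9), Oligocene (33.9–23.03), Miocene (23.03–5.333).
That is 5 complete epochs.

5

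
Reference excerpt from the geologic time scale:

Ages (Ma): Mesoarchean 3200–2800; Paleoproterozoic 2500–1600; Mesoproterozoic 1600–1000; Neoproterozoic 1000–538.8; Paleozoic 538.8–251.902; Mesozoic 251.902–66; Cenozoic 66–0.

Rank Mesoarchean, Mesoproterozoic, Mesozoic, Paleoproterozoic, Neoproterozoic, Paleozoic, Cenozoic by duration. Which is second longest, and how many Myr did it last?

Durations: Mesoarchean 400; Mesoproterozoic 600; Mesozoic 185.902; Paleoproterozoic 900; Neoproterozoic 461.2; Paleozoic 286.898; Cenozoic 66 Myr.
Sorted longest-first: Paleoproterozoic (900), Mesoproterozoic (600), Neoproterozoic (461.2), Mesoarchean (400), Paleozoic (286.898), Mesozoic (185.902), Cenozoic (66).
The second longest is Mesoproterozoic at 600 Myr.

Mesoproterozoic, 600 million years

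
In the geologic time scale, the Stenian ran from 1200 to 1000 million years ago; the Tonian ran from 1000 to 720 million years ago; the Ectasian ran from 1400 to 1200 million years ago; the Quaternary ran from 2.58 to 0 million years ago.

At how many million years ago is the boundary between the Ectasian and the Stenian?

The Ectasian ends and the Stenian begins at 1200 million years ago.

1200 million years ago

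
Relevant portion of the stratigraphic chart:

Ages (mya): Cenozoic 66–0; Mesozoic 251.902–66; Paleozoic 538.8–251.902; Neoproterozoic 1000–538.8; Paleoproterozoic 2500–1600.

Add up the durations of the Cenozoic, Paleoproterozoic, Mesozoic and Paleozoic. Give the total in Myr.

1438.8 million years

Duration is start − end for each: (66 − 0) + (2500 − 1600) + (251.902 − 66) + (538.8 − 251.902).
That is 66 + 900 + 185.902 + 286.898, which totals 1438.8 million years.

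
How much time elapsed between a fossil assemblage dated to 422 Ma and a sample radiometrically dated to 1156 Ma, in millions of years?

1156 − 422 = 734 million years.

734 million years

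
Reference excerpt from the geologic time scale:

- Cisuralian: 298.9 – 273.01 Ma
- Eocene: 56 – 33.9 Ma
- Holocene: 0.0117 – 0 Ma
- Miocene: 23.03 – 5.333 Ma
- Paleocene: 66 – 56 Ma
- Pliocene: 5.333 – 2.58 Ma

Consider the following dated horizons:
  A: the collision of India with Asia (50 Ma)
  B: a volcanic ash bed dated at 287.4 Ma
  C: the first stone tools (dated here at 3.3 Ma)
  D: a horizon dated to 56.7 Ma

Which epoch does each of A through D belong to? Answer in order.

A — Eocene; B — Cisuralian; C — Pliocene; D — Paleocene

Match each age against the start–end ranges in the excerpt: A = 50 Ma → Eocene (56–33.9); B = 287.4 Ma → Cisuralian (298.9–273.01); C = 3.3 Ma → Pliocene (5.333–2.58); D = 56.7 Ma → Paleocene (66–56).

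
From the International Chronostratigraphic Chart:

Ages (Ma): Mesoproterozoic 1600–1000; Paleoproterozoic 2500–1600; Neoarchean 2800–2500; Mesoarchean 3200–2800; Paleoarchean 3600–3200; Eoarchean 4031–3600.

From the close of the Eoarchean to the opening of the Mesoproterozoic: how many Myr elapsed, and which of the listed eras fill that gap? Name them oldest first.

The Eoarchean closes at 3600 Ma and the Mesoproterozoic opens at 1600 Ma, so the interval is 3600 − 1600 = 2000 Myr.
An era fits inside if it starts at or after 3600 Ma and ends at or before 1600 Ma; oldest first that gives Paleoarchean, Mesoarchean, Neoarchean, Paleoproterozoic.

2000 million years; Paleoarchean, Mesoarchean, Neoarchean, Paleoproterozoic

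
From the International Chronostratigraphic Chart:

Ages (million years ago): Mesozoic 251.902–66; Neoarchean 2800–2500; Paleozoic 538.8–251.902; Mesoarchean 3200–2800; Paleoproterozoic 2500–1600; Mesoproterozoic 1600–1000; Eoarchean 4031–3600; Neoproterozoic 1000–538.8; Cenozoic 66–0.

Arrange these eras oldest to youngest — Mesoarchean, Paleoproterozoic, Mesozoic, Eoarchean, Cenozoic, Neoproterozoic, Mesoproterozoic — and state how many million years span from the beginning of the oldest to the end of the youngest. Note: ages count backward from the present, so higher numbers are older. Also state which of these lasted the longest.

Eoarchean → Mesoarchean → Paleoproterozoic → Mesoproterozoic → Neoproterozoic → Mesozoic → Cenozoic; total span 4031 Myr; longest is Paleoproterozoic

From the excerpt: Mesoarchean 3200–2800; Paleoproterozoic 2500–1600; Mesozoic 251.902–66; Eoarchean 4031–3600; Cenozoic 66–0; Neoproterozoic 1000–538.8; Mesoproterozoic 1600–1000 (Ma).
Larger Ma is earlier, so the oldest is Eoarchean and the youngest is Cenozoic; oldest to youngest: Eoarchean, Mesoarchean, Paleoproterozoic, Mesoproterozoic, Neoproterozoic, Mesozoic, Cenozoic.
Oldest start 4031 minus youngest end 0 gives 4031 Myr overall.
Individual lengths (start − end): Cenozoic 66; Paleoproterozoic 900; Eoarchean 431; Mesoarchean 400; Mesoproterozoic 600; Mesozoic 185.902; Neoproterozoic 461.2. The largest is Paleoproterozoic at 900 Myr.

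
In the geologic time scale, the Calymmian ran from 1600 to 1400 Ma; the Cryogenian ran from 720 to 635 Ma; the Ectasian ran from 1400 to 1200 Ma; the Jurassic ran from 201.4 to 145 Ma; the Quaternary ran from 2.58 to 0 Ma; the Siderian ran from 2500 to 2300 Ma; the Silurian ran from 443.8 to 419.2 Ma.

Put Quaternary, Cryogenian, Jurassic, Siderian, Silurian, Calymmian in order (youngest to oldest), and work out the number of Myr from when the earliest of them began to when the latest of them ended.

Quaternary, Jurassic, Silurian, Cryogenian, Calymmian, Siderian; total span 2500 Myr

Start ages (Ma): Siderian 2500, Calymmian 1600, Cryogenian 720, Silurian 443.8, Jurassic 201.4, Quaternary 2.58.
Ordered youngest to oldest: Quaternary, Jurassic, Silurian, Cryogenian, Calymmian, Siderian.
Span = 2500 − 0 = 2500 Myr.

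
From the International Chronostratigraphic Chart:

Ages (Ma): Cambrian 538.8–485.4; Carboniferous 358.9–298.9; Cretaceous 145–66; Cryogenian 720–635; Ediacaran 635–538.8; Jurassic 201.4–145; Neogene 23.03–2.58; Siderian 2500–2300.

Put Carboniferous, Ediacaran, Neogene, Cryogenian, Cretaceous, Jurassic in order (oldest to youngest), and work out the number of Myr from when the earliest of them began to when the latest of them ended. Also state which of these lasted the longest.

Cryogenian, Ediacaran, Carboniferous, Jurassic, Cretaceous, Neogene; total span 717.42 Myr; longest is Ediacaran

From the excerpt: Carboniferous 358.9–298.9; Ediacaran 635–538.8; Neogene 23.03–2.58; Cryogenian 720–635; Cretaceous 145–66; Jurassic 201.4–145 (Ma).
Larger Ma is earlier, so the oldest is Cryogenian and the youngest is Neogene; oldest to youngest: Cryogenian, Ediacaran, Carboniferous, Jurassic, Cretaceous, Neogene.
Oldest start 720 minus youngest end 2.58 gives 717.42 Myr overall.
Individual lengths (start − end): Cryogenian 85; Carboniferous 60; Neogene 20.45; Cretaceous 79; Ediacaran 96.2; Jurassic 56.4. The largest is Ediacaran at 96.2 Myr.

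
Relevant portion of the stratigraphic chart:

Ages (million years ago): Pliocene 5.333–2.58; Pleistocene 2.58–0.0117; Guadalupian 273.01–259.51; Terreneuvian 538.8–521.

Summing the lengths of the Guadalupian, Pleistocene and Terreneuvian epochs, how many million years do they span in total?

Each duration: Guadalupian = 13.5; Pleistocene = 2.5683; Terreneuvian = 17.8.
Sum: 13.5 + 2.5683 + 17.8 = 33.8683 Myr.

33.8683 million years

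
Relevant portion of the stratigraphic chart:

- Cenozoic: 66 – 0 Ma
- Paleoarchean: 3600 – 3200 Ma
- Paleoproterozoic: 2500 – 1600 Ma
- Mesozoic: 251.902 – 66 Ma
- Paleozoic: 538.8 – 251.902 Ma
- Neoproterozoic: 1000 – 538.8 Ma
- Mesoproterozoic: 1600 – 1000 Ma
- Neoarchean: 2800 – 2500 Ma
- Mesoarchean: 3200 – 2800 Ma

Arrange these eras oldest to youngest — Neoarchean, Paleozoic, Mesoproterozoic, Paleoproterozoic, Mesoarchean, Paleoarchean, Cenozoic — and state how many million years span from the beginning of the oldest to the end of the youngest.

Paleoarchean, Mesoarchean, Neoarchean, Paleoproterozoic, Mesoproterozoic, Paleozoic, Cenozoic; total span 3600 Myr

Start ages (Ma): Paleoarchean 3600, Mesoarchean 3200, Neoarchean 2800, Paleoproterozoic 2500, Mesoproterozoic 1600, Paleozoic 538.8, Cenozoic 66.
Ordered oldest to youngest: Paleoarchean, Mesoarchean, Neoarchean, Paleoproterozoic, Mesoproterozoic, Paleozoic, Cenozoic.
Span = 3600 − 0 = 3600 Myr.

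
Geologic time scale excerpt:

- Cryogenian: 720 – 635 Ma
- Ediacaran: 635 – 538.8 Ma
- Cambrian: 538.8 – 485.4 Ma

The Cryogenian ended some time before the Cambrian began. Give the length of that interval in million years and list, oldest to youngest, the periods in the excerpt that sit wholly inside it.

96.2 million years; Ediacaran

End of Cryogenian = 635 Ma; start of Cambrian = 538.8 Ma.
Gap = 635 − 538.8 = 96.2 Myr.
Periods wholly inside 635–538.8 Ma: Ediacaran (635–538.8).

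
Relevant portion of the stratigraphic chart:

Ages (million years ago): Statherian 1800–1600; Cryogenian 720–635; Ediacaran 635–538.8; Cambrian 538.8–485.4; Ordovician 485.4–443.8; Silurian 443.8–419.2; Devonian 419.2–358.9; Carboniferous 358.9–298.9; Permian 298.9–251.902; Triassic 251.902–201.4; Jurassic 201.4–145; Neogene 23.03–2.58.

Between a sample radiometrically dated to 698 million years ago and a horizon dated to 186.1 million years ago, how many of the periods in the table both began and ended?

8

The older date is 698 Ma and the younger is 186.1 Ma.
Periods with start < 698 and end > 186.1 Ma: Ediacaran (635–538.8), Cambrian (538.8–485.4), Ordovician (485.4–443.8), Silurian (443.8–419.2), Devonian (419.2–358.9), Carboniferous (358.9–298.9), Permian (298.9–251.902), Triassic (251.902–201.4).
That is 8 complete periods.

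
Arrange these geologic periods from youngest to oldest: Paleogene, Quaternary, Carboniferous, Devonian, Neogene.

Quaternary, Neogene, Paleogene, Carboniferous, Devonian

Era membership (oldest first within each) — Paleozoic: Devonian, Carboniferous; Cenozoic: Paleogene, Neogene, Quaternary. Paleozoic precedes Mesozoic, which precedes Cenozoic. Concatenating the groups in that era order and then reversing gives youngest to oldest.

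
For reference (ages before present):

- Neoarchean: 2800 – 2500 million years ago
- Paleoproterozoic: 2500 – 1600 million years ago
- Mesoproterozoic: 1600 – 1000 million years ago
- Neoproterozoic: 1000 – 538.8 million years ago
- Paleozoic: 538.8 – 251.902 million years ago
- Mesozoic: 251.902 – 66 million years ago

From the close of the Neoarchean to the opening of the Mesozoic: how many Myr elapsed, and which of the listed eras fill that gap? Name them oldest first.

End of Neoarchean = 2500 Ma; start of Mesozoic = 251.902 Ma.
Gap = 2500 − 251.902 = 2248.098 Myr.
Eras wholly inside 2500–251.902 Ma: Paleoproterozoic (2500–1600), Mesoproterozoic (1600–1000), Neoproterozoic (1000–538.8), Paleozoic (538.8–251.902).

2248.098 million years; Paleoproterozoic, Mesoproterozoic, Neoproterozoic, Paleozoic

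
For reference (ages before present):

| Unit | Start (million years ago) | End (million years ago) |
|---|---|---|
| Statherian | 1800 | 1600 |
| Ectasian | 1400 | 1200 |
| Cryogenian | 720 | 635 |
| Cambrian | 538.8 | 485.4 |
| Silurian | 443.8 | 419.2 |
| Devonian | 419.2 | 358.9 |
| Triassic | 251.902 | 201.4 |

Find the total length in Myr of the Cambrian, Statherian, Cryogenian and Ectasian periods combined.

538.4 million years

Each duration: Cambrian = 53.4; Statherian = 200; Cryogenian = 85; Ectasian = 200.
Sum: 53.4 + 200 + 85 + 200 = 538.4 Myr.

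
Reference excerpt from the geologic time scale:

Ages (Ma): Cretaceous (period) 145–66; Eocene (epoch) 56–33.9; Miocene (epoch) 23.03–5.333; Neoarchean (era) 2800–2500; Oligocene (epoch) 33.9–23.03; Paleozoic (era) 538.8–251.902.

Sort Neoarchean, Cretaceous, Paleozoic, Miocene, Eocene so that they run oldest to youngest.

The oldest of these is Neoarchean (starts 2800 Ma) and the youngest is Miocene (ends 5.333 Ma).
In between, by decreasing start age: Paleozoic (538.8), Cretaceous (145), Eocene (56).

Neoarchean, then Paleozoic, then Cretaceous, then Eocene, then Miocene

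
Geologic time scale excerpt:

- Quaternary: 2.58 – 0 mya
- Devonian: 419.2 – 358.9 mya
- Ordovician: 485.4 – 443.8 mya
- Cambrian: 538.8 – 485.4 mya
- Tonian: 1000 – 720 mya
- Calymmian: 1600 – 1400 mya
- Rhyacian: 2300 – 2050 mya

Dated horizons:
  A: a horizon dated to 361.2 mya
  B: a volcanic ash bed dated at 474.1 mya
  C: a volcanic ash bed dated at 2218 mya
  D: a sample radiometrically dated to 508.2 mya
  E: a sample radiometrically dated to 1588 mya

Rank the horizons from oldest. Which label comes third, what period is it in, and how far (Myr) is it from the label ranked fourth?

Sorted oldest-first by Ma: C (2218), E (1588), D (508.2), B (474.1), A (361.2).
The third oldest is D at 508.2 Ma, which lies in 538.8–485.4 Ma: the Cambrian.
The fourth oldest is B at 474.1 Ma; separation = |508.2 − 474.1| = 34.1 Myr.

D, in the Cambrian; 34.1 million years to B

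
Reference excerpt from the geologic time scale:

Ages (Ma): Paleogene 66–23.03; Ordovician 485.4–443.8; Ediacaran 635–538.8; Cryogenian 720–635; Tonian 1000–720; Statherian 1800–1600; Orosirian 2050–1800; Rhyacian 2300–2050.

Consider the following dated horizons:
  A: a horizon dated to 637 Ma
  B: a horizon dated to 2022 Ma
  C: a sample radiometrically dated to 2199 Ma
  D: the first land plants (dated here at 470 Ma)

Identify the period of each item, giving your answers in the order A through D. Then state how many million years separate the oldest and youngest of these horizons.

Match each age against the start–end ranges in the excerpt: A = 637 Ma → Cryogenian (720–635); B = 2022 Ma → Orosirian (2050–1800); C = 2199 Ma → Rhyacian (2300–2050); D = 470 Ma → Ordovician (485.4–443.8).
The largest age is 2199 Ma and the smallest is 470 Ma; their difference is 1729 Myr.

A — Cryogenian; B — Orosirian; C — Rhyacian; D — Ordovician; span 1729 million years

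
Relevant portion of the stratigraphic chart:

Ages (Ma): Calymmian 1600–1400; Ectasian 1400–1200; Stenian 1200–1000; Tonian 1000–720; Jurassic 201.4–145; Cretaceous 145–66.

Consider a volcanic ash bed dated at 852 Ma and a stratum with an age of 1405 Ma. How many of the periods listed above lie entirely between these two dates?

2

1405 Ma sits inside the Calymmian (1600–1400) and 852 Ma inside the Tonian (1000–720); neither of those is wholly between the two dates.
The listed periods lying completely between them are Ectasian, Stenian — 2 in all.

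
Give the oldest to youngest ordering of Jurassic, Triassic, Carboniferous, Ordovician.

Group by era (each group listed oldest first) — Paleozoic: Ordovician, Carboniferous; Mesozoic: Triassic, Jurassic. The eras run Paleozoic → Mesozoic → Cenozoic. Concatenating the groups in that era order gives oldest to youngest directly.

Ordovician, then Carboniferous, then Triassic, then Jurassic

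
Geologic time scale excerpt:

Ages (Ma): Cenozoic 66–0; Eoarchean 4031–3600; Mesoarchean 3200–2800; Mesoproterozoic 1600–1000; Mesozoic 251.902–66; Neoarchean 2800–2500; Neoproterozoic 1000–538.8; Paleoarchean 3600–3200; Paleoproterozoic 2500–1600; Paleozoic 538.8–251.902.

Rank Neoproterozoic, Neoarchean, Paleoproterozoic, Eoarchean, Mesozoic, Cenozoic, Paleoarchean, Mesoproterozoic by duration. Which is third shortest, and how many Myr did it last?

Start − end for each: Neoproterozoic 1000 − 538.8 = 461.2; Neoarchean 2800 − 2500 = 300; Paleoproterozoic 2500 − 1600 = 900; Eoarchean 4031 − 3600 = 431; Mesozoic 251.902 − 66 = 185.902; Cenozoic 66 − 0 = 66; Paleoarchean 3600 − 3200 = 400; Mesoproterozoic 1600 − 1000 = 600.
Ranking these from shortest: Cenozoic < Mesozoic < Neoarchean < Paleoarchean < Eoarchean < Neoproterozoic < Mesoproterozoic < Paleoproterozoic.
Position 3 in that ranking is Neoarchean, which lasted 300 Myr.

Neoarchean, 300 million years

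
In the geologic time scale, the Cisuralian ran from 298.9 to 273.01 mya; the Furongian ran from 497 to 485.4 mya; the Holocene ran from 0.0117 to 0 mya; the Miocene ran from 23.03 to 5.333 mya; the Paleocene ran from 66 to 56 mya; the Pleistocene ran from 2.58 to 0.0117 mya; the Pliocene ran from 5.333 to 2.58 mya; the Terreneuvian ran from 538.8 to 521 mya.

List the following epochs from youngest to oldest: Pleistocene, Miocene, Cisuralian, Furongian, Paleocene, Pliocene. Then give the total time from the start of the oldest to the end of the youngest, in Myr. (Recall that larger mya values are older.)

From the excerpt: Pleistocene 2.58–0.0117; Miocene 23.03–5.333; Cisuralian 298.9–273.01; Furongian 497–485.4; Paleocene 66–56; Pliocene 5.333–2.58 (Ma).
Larger Ma is earlier, so the oldest is Furongian and the youngest is Pleistocene; youngest to oldest: Pleistocene, Pliocene, Miocene, Paleocene, Cisuralian, Furongian.
Oldest start 497 minus youngest end 0.0117 gives 496.9883 Myr overall.

Pleistocene → Pliocene → Miocene → Paleocene → Cisuralian → Furongian; total span 496.9883 Myr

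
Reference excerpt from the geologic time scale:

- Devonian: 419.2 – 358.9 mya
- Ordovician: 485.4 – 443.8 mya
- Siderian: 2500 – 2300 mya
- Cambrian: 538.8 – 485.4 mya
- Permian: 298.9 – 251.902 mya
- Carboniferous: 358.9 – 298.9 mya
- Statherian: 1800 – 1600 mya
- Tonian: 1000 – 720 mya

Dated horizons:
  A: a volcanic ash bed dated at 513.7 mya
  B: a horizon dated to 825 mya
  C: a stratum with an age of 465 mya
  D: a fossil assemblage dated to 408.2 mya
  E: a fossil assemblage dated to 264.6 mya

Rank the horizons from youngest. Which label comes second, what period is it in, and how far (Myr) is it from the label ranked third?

D, in the Devonian; 56.8 million years to C

Smaller Ma means younger, so youngest first: E 264.6 < D 408.2 < C 465 < A 513.7 < B 825.
Counting 2 along gives D (408.2 Ma); the excerpt puts that inside the Devonian, 419.2–358.9 Ma.
Next in line is C (465 Ma), and 465 − 408.2 = 56.8 Myr.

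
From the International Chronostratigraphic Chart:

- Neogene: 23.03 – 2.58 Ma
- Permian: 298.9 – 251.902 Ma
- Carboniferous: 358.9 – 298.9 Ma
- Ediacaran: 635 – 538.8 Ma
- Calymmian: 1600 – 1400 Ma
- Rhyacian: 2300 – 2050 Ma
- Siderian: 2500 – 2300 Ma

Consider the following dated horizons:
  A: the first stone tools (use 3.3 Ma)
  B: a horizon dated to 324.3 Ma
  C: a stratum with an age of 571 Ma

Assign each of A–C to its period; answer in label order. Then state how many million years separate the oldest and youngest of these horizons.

Match each age against the start–end ranges in the excerpt: A = 3.3 Ma → Neogene (23.03–2.58); B = 324.3 Ma → Carboniferous (358.9–298.9); C = 571 Ma → Ediacaran (635–538.8).
The largest age is 571 Ma and the smallest is 3.3 Ma; their difference is 567.7 Myr.

A — Neogene; B — Carboniferous; C — Ediacaran; span 567.7 million years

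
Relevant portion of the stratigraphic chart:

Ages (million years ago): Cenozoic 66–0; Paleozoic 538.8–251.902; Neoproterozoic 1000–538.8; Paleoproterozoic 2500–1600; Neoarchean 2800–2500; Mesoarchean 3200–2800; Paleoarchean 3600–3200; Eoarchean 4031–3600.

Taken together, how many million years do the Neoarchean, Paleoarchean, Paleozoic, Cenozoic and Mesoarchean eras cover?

Duration is start − end for each: (2800 − 2500) + (3600 − 3200) + (538.8 − 251.902) + (66 − 0) + (3200 − 2800).
That is 300 + 400 + 286.898 + 66 + 400, which totals 1452.898 million years.

1452.898 million years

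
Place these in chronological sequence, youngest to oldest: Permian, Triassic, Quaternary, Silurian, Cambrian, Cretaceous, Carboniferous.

Quaternary, then Cretaceous, then Triassic, then Permian, then Carboniferous, then Silurian, then Cambrian

Group by era (each group listed oldest first) — Paleozoic: Cambrian, Silurian, Carboniferous, Permian; Mesozoic: Triassic, Cretaceous; Cenozoic: Quaternary. The eras run Paleozoic → Mesozoic → Cenozoic. Concatenating the groups in that era order and then reversing gives youngest to oldest.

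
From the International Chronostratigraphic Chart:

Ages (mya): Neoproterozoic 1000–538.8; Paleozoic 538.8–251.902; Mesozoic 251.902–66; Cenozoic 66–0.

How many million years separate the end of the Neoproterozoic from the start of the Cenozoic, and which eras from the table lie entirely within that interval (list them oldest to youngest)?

End of Neoproterozoic = 538.8 Ma; start of Cenozoic = 66 Ma.
Gap = 538.8 − 66 = 472.8 Myr.
Eras wholly inside 538.8–66 Ma: Paleozoic (538.8–251.902), Mesozoic (251.902–66).

472.8 million years; Paleozoic, Mesozoic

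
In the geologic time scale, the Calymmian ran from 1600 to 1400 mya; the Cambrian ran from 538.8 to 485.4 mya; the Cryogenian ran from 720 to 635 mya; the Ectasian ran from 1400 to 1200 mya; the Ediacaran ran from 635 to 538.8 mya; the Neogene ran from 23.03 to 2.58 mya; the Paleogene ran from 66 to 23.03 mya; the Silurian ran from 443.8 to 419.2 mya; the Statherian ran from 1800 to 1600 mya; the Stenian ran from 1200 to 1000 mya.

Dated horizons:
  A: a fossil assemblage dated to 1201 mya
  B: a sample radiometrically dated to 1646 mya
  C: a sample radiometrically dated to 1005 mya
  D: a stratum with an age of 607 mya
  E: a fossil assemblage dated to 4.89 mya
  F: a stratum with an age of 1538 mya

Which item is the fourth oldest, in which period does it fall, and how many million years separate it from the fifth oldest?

Sorted oldest-first by Ma: B (1646), F (1538), A (1201), C (1005), D (607), E (4.89).
The fourth oldest is C at 1005 Ma, which lies in 1200–1000 Ma: the Stenian.
The fifth oldest is D at 607 Ma; separation = |1005 − 607| = 398 Myr.

C, in the Stenian; 398 million years to D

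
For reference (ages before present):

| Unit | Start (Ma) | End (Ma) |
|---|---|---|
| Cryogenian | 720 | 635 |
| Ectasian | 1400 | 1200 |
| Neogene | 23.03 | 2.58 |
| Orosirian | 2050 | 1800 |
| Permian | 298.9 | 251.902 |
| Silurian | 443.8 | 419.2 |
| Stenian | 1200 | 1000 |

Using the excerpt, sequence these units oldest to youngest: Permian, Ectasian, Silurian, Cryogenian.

Ectasian → Cryogenian → Silurian → Permian

Sorting by start age (descending Ma, since larger Ma = older): Ectasian start 1400, Cryogenian start 720, Silurian start 443.8, Permian start 298.9.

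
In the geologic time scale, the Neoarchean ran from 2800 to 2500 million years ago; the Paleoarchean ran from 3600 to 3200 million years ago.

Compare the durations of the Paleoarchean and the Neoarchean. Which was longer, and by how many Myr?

Paleoarchean: 3600 − 3200 = 400 Myr.
Neoarchean: 2800 − 2500 = 300 Myr.
Difference: 400 − 300 = 100 Myr, so the Paleoarchean was longer.

Paleoarchean, by 100 million years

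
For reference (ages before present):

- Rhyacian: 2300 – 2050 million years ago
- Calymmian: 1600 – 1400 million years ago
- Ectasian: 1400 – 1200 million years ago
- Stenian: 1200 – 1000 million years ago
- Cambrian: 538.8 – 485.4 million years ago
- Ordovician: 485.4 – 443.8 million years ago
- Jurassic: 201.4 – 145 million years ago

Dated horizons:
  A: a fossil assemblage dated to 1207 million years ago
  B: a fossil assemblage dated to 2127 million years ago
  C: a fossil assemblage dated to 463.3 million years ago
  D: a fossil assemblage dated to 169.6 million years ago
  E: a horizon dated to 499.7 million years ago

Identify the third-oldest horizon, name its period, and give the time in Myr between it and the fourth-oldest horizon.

Sorted oldest-first by Ma: B (2127), A (1207), E (499.7), C (463.3), D (169.6).
The third oldest is E at 499.7 Ma, which lies in 538.8–485.4 Ma: the Cambrian.
The fourth oldest is C at 463.3 Ma; separation = |499.7 − 463.3| = 36.4 Myr.

E, in the Cambrian; 36.4 million years to C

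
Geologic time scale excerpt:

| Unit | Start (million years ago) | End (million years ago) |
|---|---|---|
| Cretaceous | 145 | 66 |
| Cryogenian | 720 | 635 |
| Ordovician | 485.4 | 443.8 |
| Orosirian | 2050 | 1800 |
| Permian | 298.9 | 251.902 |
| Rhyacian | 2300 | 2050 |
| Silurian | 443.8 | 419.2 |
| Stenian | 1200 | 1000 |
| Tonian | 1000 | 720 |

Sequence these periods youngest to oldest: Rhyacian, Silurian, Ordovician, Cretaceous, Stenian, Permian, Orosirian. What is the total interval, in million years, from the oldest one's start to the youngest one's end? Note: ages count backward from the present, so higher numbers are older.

Cretaceous → Permian → Silurian → Ordovician → Stenian → Orosirian → Rhyacian; total span 2234 Myr

Start ages (Ma): Rhyacian 2300, Orosirian 2050, Stenian 1200, Ordovician 485.4, Silurian 443.8, Permian 298.9, Cretaceous 145.
Ordered youngest to oldest: Cretaceous, Permian, Silurian, Ordovician, Stenian, Orosirian, Rhyacian.
Span = 2300 − 66 = 2234 Myr.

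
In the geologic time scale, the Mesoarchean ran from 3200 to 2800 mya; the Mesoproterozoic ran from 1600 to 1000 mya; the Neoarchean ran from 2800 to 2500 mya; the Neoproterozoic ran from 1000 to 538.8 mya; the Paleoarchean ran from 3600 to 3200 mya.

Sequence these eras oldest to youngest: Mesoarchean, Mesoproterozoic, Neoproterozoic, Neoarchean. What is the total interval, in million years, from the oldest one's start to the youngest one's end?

From the excerpt: Mesoarchean 3200–2800; Mesoproterozoic 1600–1000; Neoproterozoic 1000–538.8; Neoarchean 2800–2500 (Ma).
Larger Ma is earlier, so the oldest is Mesoarchean and the youngest is Neoproterozoic; oldest to youngest: Mesoarchean, Neoarchean, Mesoproterozoic, Neoproterozoic.
Oldest start 3200 minus youngest end 538.8 gives 2661.2 Myr overall.

Mesoarchean, Neoarchean, Mesoproterozoic, Neoproterozoic; total span 2661.2 Myr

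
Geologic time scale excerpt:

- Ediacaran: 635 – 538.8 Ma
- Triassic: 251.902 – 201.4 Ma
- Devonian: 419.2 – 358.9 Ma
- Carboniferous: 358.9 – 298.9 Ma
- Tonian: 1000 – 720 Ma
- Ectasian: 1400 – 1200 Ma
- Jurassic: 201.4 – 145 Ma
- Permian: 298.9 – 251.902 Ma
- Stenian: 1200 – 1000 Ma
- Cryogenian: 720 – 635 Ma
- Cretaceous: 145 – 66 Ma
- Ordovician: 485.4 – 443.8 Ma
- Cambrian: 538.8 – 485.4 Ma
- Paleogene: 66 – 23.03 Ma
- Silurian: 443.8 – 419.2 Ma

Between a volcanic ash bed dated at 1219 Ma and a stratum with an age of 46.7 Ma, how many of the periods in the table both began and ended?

1219 Ma sits inside the Ectasian (1400–1200) and 46.7 Ma inside the Paleogene (66–23.03); neither of those is wholly between the two dates.
The listed periods lying completely between them are Stenian, Tonian, Cryogenian, Ediacaran, Cambrian, Ordovician, Silurian, Devonian, Carboniferous, Permian, Triassic, Jurassic, Cretaceous — 13 in all.

13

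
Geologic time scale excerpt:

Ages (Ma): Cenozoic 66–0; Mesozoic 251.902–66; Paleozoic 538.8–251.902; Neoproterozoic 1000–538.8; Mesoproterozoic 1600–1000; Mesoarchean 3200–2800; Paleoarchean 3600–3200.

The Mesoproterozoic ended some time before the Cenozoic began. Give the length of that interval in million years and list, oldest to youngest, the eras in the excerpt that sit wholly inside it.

The Mesoproterozoic closes at 1000 Ma and the Cenozoic opens at 66 Ma, so the interval is 1000 − 66 = 934 Myr.
An era fits inside if it starts at or after 1000 Ma and ends at or before 66 Ma; oldest first that gives Neoproterozoic, Paleozoic, Mesozoic.

934 million years; Neoproterozoic, Paleozoic, Mesozoic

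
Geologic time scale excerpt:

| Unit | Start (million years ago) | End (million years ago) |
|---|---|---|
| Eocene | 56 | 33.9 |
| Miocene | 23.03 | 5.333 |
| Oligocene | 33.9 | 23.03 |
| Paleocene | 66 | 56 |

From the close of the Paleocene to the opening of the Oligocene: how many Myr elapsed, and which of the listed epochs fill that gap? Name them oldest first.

22.1 million years; Eocene

The Paleocene closes at 56 Ma and the Oligocene opens at 33.9 Ma, so the interval is 56 − 33.9 = 22.1 Myr.
An epoch fits inside if it starts at or after 56 Ma and ends at or before 33.9 Ma; oldest first that gives Eocene.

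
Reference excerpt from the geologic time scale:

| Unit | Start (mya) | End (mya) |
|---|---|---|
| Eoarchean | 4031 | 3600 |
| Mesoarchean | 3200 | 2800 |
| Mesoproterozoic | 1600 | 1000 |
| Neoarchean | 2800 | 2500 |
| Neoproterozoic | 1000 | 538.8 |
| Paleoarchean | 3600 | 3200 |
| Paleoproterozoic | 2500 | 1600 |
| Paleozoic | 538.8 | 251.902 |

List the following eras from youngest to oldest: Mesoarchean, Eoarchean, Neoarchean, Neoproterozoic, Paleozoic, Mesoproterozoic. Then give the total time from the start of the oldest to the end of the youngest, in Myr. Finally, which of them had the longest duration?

From the excerpt: Mesoarchean 3200–2800; Eoarchean 4031–3600; Neoarchean 2800–2500; Neoproterozoic 1000–538.8; Paleozoic 538.8–251.902; Mesoproterozoic 1600–1000 (Ma).
Larger Ma is earlier, so the oldest is Eoarchean and the youngest is Paleozoic; youngest to oldest: Paleozoic, Neoproterozoic, Mesoproterozoic, Neoarchean, Mesoarchean, Eoarchean.
Oldest start 4031 minus youngest end 251.902 gives 3779.098 Myr overall.
Individual lengths (start − end): Mesoproterozoic 600; Mesoarchean 400; Paleozoic 286.898; Neoproterozoic 461.2; Eoarchean 431; Neoarchean 300. The largest is Mesoproterozoic at 600 Myr.

Paleozoic → Neoproterozoic → Mesoproterozoic → Neoarchean → Mesoarchean → Eoarchean; total span 3779.098 Myr; longest is Mesoproterozoic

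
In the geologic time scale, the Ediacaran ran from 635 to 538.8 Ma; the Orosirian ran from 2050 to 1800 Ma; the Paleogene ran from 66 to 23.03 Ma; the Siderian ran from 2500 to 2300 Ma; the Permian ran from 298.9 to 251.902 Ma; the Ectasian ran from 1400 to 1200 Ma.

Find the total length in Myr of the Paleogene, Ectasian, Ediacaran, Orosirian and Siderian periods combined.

Duration is start − end for each: (66 − 23.03) + (1400 − 1200) + (635 − 538.8) + (2050 − 1800) + (2500 − 2300).
That is 42.97 + 200 + 96.2 + 250 + 200, which totals 789.17 million years.

789.17 million years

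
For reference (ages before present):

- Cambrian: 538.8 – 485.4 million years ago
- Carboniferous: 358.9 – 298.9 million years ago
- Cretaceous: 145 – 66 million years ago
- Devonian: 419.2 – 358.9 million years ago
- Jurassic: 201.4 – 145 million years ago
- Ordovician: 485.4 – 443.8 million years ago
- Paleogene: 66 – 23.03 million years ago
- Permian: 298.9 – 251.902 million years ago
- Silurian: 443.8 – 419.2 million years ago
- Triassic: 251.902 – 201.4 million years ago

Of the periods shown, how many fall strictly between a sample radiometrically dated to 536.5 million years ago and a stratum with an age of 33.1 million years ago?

The older date is 536.5 Ma and the younger is 33.1 Ma.
Periods with start < 536.5 and end > 33.1 Ma: Ordovician (485.4–443.8), Silurian (443.8–419.2), Devonian (419.2–358.9), Carboniferous (358.9–298.9), Permian (298.9–251.902), Triassic (251.902–201.4), Jurassic (201.4–145), Cretaceous (145–66).
That is 8 complete periods.

8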